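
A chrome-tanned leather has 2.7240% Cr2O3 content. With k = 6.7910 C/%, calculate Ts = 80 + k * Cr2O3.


Formula: Ts = 80 + k * Cr2O3
Substituting: Ts = 80 + 6.7910 * 2.7240
Result: 98.4987 C


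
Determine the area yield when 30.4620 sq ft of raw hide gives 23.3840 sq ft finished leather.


Formula: Yield = finished / raw * 100
Substituting: Yield = 23.3840 / 30.4620 * 100
Result: 76.7645 %


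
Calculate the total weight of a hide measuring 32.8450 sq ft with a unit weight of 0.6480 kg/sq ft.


Formula: Weight = area * weight_per_sqft
Substituting: Weight = 32.8450 * 0.6480
Result: 21.2836 kg


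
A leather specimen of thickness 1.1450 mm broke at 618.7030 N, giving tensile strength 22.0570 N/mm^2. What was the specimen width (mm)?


Formula: w = F / (TS * t)
Substituting: w = 618.7030 / (22.0570 * 1.1450)
Result: 24.4980 mm


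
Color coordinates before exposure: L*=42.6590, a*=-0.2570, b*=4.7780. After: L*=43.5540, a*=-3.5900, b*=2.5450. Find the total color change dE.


dL = 0.8950, da = -3.3330, db = -2.2330
dE = sqrt(0.8950^2 + (-3.3330)^2 + (-2.2330)^2) = 4.1105


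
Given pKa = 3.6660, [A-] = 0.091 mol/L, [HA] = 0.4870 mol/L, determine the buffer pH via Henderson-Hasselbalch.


ratio = [A-] / [HA] = 0.091 / 0.4870 = 0.1869
log10(ratio) = -0.7285
pH = pKa + log10(ratio) = 3.6660 - 0.7285 = 2.9375


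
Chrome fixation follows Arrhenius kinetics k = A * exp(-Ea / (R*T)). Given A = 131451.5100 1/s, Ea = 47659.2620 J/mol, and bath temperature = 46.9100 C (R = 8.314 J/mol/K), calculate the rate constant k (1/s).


T_K = T_C + 273.15 = 46.9100 + 273.15 = 320.0600 K
exponent = -Ea / (R * T_K) = -47659.2620 / (8.314 * 320.0600) = -17.9104
k = A * exp(exponent) = 131451.5100 * exp(-17.9104) = 0.00218961 1/s


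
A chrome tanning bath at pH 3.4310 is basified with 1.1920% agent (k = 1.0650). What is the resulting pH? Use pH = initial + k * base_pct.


Formula: pH_final = pH_initial + k * base_pct
Substituting: pH_final = 3.4310 + 1.0650 * 1.1920
Result: 4.7005


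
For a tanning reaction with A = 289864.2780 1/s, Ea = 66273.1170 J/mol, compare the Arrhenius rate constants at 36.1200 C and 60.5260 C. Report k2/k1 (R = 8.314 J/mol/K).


T1 = 36.1200 + 273.15 = 309.2700 K; T2 = 60.5260 + 273.15 = 333.6760 K
k1 = A * exp(-Ea/(R*T1)) = 289864.2780 * exp(-66273.1170/(8.314*309.2700)) = 1.8556e-06 1/s
k2 = A * exp(-Ea/(R*T2)) = 289864.2780 * exp(-66273.1170/(8.314*333.6760)) = 1.2224e-05 1/s
k2/k1 = 1.2224e-05 / 1.8556e-06 = 6.5878


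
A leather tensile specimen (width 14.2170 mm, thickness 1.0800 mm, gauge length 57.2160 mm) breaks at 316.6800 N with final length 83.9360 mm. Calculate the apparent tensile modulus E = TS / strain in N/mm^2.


TS = F / (w * t) = 316.6800 / (14.2170 * 1.0800) = 20.6248 N/mm^2
strain = (Lf - L0) / L0 = (83.9360 - 57.2160) / 57.2160 = 0.4670
E = TS / strain = 20.6248 / 0.4670 = 44.1642 N/mm^2


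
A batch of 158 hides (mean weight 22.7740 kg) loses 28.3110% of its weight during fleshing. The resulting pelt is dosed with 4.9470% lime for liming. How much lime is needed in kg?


Total_raw = N * avg_wt = 158 * 22.7740 = 3598.2920 kg
Substrate = Total_raw * (1 - loss/100) = 3598.2920 * (1 - 28.3110/100) = 2579.5796 kg
Lime = Substrate * pct / 100 = 2579.5796 * 4.9470 / 100 = 127.6118 kg


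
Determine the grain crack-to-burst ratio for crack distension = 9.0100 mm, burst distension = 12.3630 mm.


Formula: Ratio = crack / burst
Substituting: Ratio = 9.0100 / 12.3630
Result: 0.7288


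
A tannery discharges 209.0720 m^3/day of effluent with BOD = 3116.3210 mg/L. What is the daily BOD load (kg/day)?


Formula: BOD_load = volume * conc / 1000
Substituting: BOD_load = 209.0720 * 3116.3210 / 1000
Result: 651.5355 kg/day


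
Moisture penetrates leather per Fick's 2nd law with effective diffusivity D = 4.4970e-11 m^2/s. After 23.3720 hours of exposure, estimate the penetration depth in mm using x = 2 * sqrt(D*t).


t = 23.3720 hr * 3600 = 84139.2000 s
D * t = 4.4970e-11 * 84139.2000 = 3.7837e-06
x = 2 * sqrt(D*t) = 2 * sqrt(3.7837e-06) = 0.00389037 m = 3.8904 mm


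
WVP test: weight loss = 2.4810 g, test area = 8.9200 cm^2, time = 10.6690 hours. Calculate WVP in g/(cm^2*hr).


Formula: WVP = loss / (area * time)
Substituting: WVP = 2.4810 / (8.9200 * 10.6690)
Result: 0.0260698 g/(cm^2*hr)


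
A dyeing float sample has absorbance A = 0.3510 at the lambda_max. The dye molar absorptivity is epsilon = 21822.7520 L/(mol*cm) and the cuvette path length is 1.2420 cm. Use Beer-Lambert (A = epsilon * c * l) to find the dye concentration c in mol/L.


Formula: c = A / (epsilon * l)
Substituting: c = 0.3510 / (21822.7520 * 1.2420)
Result: 1.2950e-05 mol/L


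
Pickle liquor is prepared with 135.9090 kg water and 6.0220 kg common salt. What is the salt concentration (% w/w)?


Formula: Conc = salt / (water + salt) * 100
Substituting: Conc = 6.0220 / (135.9090 + 6.0220) * 100
Result: 4.2429 %


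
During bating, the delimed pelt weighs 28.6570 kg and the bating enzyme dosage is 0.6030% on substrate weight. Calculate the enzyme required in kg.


Formula: Enzyme = substrate * pct / 100
Substituting: Enzyme = 28.6570 * 0.6030 / 100
Result: 0.1728 kg


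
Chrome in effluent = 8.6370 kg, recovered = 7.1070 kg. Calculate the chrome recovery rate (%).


Formula: Recovery = recovered / input * 100
Substituting: Recovery = 7.1070 / 8.6370 * 100
Result: 82.2855 %


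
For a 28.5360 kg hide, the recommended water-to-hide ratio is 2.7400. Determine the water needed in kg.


Formula: Water = hide_weight * ratio
Substituting: Water = 28.5360 * 2.7400
Result: 78.1886 kg


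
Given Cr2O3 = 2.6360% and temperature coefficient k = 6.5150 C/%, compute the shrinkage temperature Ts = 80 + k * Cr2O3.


Formula: Ts = 80 + k * Cr2O3
Substituting: Ts = 80 + 6.5150 * 2.6360
Result: 97.1735 C


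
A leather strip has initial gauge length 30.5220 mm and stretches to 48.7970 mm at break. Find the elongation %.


Formula: Elongation = (Lf - L0) / L0 * 100
Substituting: Elongation = (48.7970 - 30.5220) / 30.5220 * 100
Result: 59.8748 %


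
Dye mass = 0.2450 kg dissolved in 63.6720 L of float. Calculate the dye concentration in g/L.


Formula: Conc = dye_mass(kg) / volume(L) * 1000
Substituting: Conc = 0.2450 / 63.6720 * 1000
Result: 3.8478 g/L


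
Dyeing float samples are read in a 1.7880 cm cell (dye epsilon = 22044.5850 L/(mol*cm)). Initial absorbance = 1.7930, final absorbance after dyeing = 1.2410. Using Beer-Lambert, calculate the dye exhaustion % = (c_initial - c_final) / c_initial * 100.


c_initial = A_i / (epsilon * l) = 1.7930 / (22044.5850 * 1.7880) = 4.5489e-05 mol/L
c_final = A_f / (epsilon * l) = 1.2410 / (22044.5850 * 1.7880) = 3.1485e-05 mol/L
Exhaustion = (c_initial - c_final) / c_initial * 100 = (4.5489e-05 - 3.1485e-05) / 4.5489e-05 * 100 = 30.7864 %


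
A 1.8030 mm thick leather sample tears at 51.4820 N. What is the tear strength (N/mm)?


Formula: Tear strength = force / thickness
Substituting: Tear strength = 51.4820 / 1.8030
Result: 28.5535 N/mm


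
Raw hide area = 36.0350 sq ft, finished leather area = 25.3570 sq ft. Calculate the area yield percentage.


Formula: Yield = finished / raw * 100
Substituting: Yield = 25.3570 / 36.0350 * 100
Result: 70.3677 %


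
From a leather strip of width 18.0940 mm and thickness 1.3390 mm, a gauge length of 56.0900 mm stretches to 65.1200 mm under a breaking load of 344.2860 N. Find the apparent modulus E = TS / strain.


TS = F / (w * t) = 344.2860 / (18.0940 * 1.3390) = 14.2103 N/mm^2
strain = (Lf - L0) / L0 = (65.1200 - 56.0900) / 56.0900 = 0.1610
E = TS / strain = 14.2103 / 0.1610 = 88.2677 N/mm^2


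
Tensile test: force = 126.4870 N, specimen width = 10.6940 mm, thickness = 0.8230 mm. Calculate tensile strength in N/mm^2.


Formula: TS = force / (width * thickness)
Substituting: TS = 126.4870 / (10.6940 * 0.8230)
Result: 14.3716 N/mm^2


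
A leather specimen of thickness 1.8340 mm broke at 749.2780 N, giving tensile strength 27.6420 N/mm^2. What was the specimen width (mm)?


Formula: w = F / (TS * t)
Substituting: w = 749.2780 / (27.6420 * 1.8340)
Result: 14.7800 mm


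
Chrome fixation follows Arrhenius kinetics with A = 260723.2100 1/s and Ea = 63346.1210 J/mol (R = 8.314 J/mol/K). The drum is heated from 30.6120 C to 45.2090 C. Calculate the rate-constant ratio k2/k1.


T1 = 30.6120 + 273.15 = 303.7620 K; T2 = 45.2090 + 273.15 = 318.3590 K
k1 = A * exp(-Ea/(R*T1)) = 260723.2100 * exp(-63346.1210/(8.314*303.7620)) = 3.3331e-06 1/s
k2 = A * exp(-Ea/(R*T2)) = 260723.2100 * exp(-63346.1210/(8.314*318.3590)) = 1.0527e-05 1/s
k2/k1 = 1.0527e-05 / 3.3331e-06 = 3.1584


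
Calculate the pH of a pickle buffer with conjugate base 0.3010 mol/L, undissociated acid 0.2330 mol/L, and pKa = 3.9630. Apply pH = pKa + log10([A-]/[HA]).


ratio = [A-] / [HA] = 0.3010 / 0.2330 = 1.2918
log10(ratio) = 0.1112
pH = pKa + log10(ratio) = 3.9630 + 0.1112 = 4.0742


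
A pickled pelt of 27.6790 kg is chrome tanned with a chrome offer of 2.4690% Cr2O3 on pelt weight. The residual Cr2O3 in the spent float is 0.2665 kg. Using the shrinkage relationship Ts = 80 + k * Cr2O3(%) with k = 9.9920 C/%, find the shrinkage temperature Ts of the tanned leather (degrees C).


Offered = pelt * offer_pct / 100 = 27.6790 * 2.4690 / 100 = 0.6834 kg
Uptake = offered - residual = 0.6834 - 0.2665 = 0.4169 kg
Cr2O3% on pelt = uptake / pelt * 100 = 0.4169 / 27.6790 * 100 = 1.5062 %
Ts = 80 + k * Cr2O3% = 80 + 9.9920 * 1.5062 = 95.0497 C


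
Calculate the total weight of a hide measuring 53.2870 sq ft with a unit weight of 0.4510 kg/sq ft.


Formula: Weight = area * weight_per_sqft
Substituting: Weight = 53.2870 * 0.4510
Result: 24.0324 kg


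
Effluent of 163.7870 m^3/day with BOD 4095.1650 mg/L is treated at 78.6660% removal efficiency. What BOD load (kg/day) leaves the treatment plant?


Load_in = volume * conc / 1000 = 163.7870 * 4095.1650 / 1000 = 670.7348 kg/day
Removed = Load_in * eff / 100 = 670.7348 * 78.6660 / 100 = 527.6402 kg/day
Load_out = Load_in - Removed = 670.7348 - 527.6402 = 143.0946 kg/day


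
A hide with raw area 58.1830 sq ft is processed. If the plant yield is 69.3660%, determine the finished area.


Formula: finished = raw * yield / 100
Substituting: finished = 58.1830 * 69.3660 / 100
Result: 40.3592 sq ft


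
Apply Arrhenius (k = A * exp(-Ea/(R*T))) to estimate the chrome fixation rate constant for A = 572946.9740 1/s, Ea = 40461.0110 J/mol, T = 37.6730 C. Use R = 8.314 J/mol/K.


T_K = T_C + 273.15 = 37.6730 + 273.15 = 310.8230 K
exponent = -Ea / (R * T_K) = -40461.0110 / (8.314 * 310.8230) = -15.6572
k = A * exp(exponent) = 572946.9740 * exp(-15.6572) = 0.0908421 1/s


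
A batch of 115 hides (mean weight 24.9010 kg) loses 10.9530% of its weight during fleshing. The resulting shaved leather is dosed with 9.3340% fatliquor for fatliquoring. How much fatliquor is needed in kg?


Total_raw = N * avg_wt = 115 * 24.9010 = 2863.6150 kg
Substrate = Total_raw * (1 - loss/100) = 2863.6150 * (1 - 10.9530/100) = 2549.9632 kg
Fat = Substrate * pct / 100 = 2549.9632 * 9.3340 / 100 = 238.0136 kg


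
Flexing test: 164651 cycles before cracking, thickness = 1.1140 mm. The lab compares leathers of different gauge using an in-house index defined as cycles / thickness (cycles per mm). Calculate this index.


Formula: Index = cycles / thickness
Substituting: Index = 164651 / 1.1140
Result: 147801.6158 cycles/mm


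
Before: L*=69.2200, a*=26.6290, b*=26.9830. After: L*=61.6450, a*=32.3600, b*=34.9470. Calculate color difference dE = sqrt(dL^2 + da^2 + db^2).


dL = -7.5750, da = 5.7310, db = 7.9640
dE = sqrt((-7.5750)^2 + 5.7310^2 + 7.9640^2) = 12.3956


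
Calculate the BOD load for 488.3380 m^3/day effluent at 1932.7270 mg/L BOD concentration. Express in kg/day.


Formula: BOD_load = volume * conc / 1000
Substituting: BOD_load = 488.3380 * 1932.7270 / 1000
Result: 943.8240 kg/day


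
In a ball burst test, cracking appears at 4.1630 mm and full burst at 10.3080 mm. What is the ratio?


Formula: Ratio = crack / burst
Substituting: Ratio = 4.1630 / 10.3080
Result: 0.4039


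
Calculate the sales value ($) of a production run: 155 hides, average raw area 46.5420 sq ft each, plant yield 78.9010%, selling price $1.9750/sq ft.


Raw_total = N * avg_area = 155 * 46.5420 = 7214.0100 sq ft
Finished = Raw_total * yield / 100 = 7214.0100 * 78.9010 / 100 = 5691.9260 sq ft
Value = Finished * price = 5691.9260 * 1.9750 = 11241.5539 $


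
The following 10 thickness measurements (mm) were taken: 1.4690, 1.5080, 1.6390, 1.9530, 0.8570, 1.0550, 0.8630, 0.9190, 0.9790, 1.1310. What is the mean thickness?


Formula: Average = sum / n
Substituting: Average = 12.3730 / 10
Result: 1.2373 mm


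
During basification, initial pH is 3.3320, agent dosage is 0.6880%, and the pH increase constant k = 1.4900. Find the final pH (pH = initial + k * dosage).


Formula: pH_final = pH_initial + k * base_pct
Substituting: pH_final = 3.3320 + 1.4900 * 0.6880
Result: 4.3571


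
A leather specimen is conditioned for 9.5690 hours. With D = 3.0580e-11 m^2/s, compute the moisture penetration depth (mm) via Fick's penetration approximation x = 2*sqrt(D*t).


t = 9.5690 hr * 3600 = 34448.4000 s
D * t = 3.0580e-11 * 34448.4000 = 1.0534e-06
x = 2 * sqrt(D*t) = 2 * sqrt(1.0534e-06) = 0.00205274 m = 2.0527 mm


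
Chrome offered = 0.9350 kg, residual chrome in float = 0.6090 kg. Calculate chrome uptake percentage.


Formula: Uptake = (offered - residual) / offered * 100
Substituting: Uptake = (0.9350 - 0.6090) / 0.9350 * 100
Result: 34.8663 %


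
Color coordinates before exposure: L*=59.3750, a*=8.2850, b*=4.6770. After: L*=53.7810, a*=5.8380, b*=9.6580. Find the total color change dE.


dL = -5.5940, da = -2.4470, db = 4.9810
dE = sqrt((-5.5940)^2 + (-2.4470)^2 + 4.9810^2) = 7.8798


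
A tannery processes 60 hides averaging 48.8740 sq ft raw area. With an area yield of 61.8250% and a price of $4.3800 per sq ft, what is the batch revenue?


Raw_total = N * avg_area = 60 * 48.8740 = 2932.4400 sq ft
Finished = Raw_total * yield / 100 = 2932.4400 * 61.8250 / 100 = 1812.9810 sq ft
Value = Finished * price = 1812.9810 * 4.3800 = 7940.8569 $


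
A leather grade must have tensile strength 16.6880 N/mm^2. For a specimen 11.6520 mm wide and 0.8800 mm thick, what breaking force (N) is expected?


Formula: F = TS * w * t
Substituting: F = 16.6880 * 11.6520 * 0.8800
Result: 171.1147 N


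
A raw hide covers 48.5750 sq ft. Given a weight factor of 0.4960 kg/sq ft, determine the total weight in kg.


Formula: Weight = area * weight_per_sqft
Substituting: Weight = 48.5750 * 0.4960
Result: 24.0932 kg


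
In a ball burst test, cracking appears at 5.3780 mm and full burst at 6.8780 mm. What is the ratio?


Formula: Ratio = crack / burst
Substituting: Ratio = 5.3780 / 6.8780
Result: 0.7819


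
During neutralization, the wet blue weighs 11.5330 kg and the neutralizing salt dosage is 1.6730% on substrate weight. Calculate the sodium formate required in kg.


Formula: Neutralizer = substrate * pct / 100
Substituting: Neutralizer = 11.5330 * 1.6730 / 100
Result: 0.1929 kg


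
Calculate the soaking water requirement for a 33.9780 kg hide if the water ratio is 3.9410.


Formula: Water = hide_weight * ratio
Substituting: Water = 33.9780 * 3.9410
Result: 133.9073 kg


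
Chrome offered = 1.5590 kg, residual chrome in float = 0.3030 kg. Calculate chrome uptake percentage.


Formula: Uptake = (offered - residual) / offered * 100
Substituting: Uptake = (1.5590 - 0.3030) / 1.5590 * 100
Result: 80.5645 %


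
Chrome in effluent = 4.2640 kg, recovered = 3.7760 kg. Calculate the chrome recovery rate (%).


Formula: Recovery = recovered / input * 100
Substituting: Recovery = 3.7760 / 4.2640 * 100
Result: 88.5553 %


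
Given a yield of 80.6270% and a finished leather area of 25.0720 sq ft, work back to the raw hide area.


Formula: raw = finished * 100 / yield
Substituting: raw = 25.0720 * 100 / 80.6270
Result: 31.0963 sq ft


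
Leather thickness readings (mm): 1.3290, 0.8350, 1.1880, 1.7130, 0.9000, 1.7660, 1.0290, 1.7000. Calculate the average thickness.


Formula: Average = sum / n
Substituting: Average = 10.4600 / 8
Result: 1.3075 mm


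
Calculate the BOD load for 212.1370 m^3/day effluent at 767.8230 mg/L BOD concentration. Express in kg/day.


Formula: BOD_load = volume * conc / 1000
Substituting: BOD_load = 212.1370 * 767.8230 / 1000
Result: 162.8837 kg/day


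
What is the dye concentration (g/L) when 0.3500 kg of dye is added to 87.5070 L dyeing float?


Formula: Conc = dye_mass(kg) / volume(L) * 1000
Substituting: Conc = 0.3500 / 87.5070 * 1000
Result: 3.9997 g/L


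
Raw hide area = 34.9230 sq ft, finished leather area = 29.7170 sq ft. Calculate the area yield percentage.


Formula: Yield = finished / raw * 100
Substituting: Yield = 29.7170 / 34.9230 * 100
Result: 85.0929 %


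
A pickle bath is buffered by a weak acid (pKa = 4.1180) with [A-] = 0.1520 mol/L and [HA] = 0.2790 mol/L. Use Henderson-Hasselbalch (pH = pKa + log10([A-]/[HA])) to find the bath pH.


ratio = [A-] / [HA] = 0.1520 / 0.2790 = 0.5448
log10(ratio) = -0.2638
pH = pKa + log10(ratio) = 4.1180 - 0.2638 = 3.8542


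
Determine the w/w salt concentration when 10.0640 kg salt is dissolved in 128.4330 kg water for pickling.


Formula: Conc = salt / (water + salt) * 100
Substituting: Conc = 10.0640 / (128.4330 + 10.0640) * 100
Result: 7.2666 %


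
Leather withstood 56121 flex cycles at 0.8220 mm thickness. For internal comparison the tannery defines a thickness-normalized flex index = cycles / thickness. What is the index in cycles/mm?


Formula: Index = cycles / thickness
Substituting: Index = 56121 / 0.8220
Result: 68273.7226 cycles/mm


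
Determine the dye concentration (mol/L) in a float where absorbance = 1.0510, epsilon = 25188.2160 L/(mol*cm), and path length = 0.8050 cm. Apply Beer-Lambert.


Formula: c = A / (epsilon * l)
Substituting: c = 1.0510 / (25188.2160 * 0.8050)
Result: 5.1833e-05 mol/L


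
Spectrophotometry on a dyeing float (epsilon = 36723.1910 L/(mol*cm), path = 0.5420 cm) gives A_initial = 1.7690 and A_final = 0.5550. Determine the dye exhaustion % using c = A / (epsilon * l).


c_initial = A_i / (epsilon * l) = 1.7690 / (36723.1910 * 0.5420) = 8.8877e-05 mol/L
c_final = A_f / (epsilon * l) = 0.5550 / (36723.1910 * 0.5420) = 2.7884e-05 mol/L
Exhaustion = (c_initial - c_final) / c_initial * 100 = (8.8877e-05 - 2.7884e-05) / 8.8877e-05 * 100 = 68.6263 %


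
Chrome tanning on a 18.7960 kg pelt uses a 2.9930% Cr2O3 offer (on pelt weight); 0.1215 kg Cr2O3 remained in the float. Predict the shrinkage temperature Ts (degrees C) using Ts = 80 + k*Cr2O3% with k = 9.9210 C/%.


Offered = pelt * offer_pct / 100 = 18.7960 * 2.9930 / 100 = 0.5626 kg
Uptake = offered - residual = 0.5626 - 0.1215 = 0.4411 kg
Cr2O3% on pelt = uptake / pelt * 100 = 0.4411 / 18.7960 * 100 = 2.3466 %
Ts = 80 + k * Cr2O3% = 80 + 9.9210 * 2.3466 = 103.2805 C


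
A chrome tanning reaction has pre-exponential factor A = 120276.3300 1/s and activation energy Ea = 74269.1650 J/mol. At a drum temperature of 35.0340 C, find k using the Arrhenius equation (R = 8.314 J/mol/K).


T_K = T_C + 273.15 = 35.0340 + 273.15 = 308.1840 K
exponent = -Ea / (R * T_K) = -74269.1650 / (8.314 * 308.1840) = -28.9860
k = A * exp(exponent) = 120276.3300 * exp(-28.9860) = 3.1025e-08 1/s


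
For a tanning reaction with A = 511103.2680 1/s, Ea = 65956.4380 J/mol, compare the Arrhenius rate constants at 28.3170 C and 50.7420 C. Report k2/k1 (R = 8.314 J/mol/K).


T1 = 28.3170 + 273.15 = 301.4670 K; T2 = 50.7420 + 273.15 = 323.8920 K
k1 = A * exp(-Ea/(R*T1)) = 511103.2680 * exp(-65956.4380/(8.314*301.4670)) = 1.9052e-06 1/s
k2 = A * exp(-Ea/(R*T2)) = 511103.2680 * exp(-65956.4380/(8.314*323.8920)) = 1.1782e-05 1/s
k2/k1 = 1.1782e-05 / 1.9052e-06 = 6.1840


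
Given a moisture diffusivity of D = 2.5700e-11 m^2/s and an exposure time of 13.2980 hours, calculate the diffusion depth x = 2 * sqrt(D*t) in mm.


t = 13.2980 hr * 3600 = 47872.8000 s
D * t = 2.5700e-11 * 47872.8000 = 1.2303e-06
x = 2 * sqrt(D*t) = 2 * sqrt(1.2303e-06) = 0.00221841 m = 2.2184 mm


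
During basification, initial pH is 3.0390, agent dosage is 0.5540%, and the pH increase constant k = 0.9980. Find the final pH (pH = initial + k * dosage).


Formula: pH_final = pH_initial + k * base_pct
Substituting: pH_final = 3.0390 + 0.9980 * 0.5540
Result: 3.5919


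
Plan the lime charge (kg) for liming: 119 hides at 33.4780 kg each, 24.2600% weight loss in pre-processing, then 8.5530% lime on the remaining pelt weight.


Total_raw = N * avg_wt = 119 * 33.4780 = 3983.8820 kg
Substrate = Total_raw * (1 - loss/100) = 3983.8820 * (1 - 24.2600/100) = 3017.3922 kg
Lime = Substrate * pct / 100 = 3017.3922 * 8.5530 / 100 = 258.0776 kg


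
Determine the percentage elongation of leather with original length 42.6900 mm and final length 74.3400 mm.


Formula: Elongation = (Lf - L0) / L0 * 100
Substituting: Elongation = (74.3400 - 42.6900) / 42.6900 * 100
Result: 74.1391 %


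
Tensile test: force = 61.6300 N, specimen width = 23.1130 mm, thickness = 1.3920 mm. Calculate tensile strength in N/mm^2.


Formula: TS = force / (width * thickness)
Substituting: TS = 61.6300 / (23.1130 * 1.3920)
Result: 1.9156 N/mm^2


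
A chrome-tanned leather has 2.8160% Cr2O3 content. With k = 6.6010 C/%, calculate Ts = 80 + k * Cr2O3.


Formula: Ts = 80 + k * Cr2O3
Substituting: Ts = 80 + 6.6010 * 2.8160
Result: 98.5884 C


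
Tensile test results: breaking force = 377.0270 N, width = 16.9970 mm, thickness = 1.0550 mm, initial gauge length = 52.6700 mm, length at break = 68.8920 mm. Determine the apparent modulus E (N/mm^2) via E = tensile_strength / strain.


TS = F / (w * t) = 377.0270 / (16.9970 * 1.0550) = 21.0256 N/mm^2
strain = (Lf - L0) / L0 = (68.8920 - 52.6700) / 52.6700 = 0.3080
E = TS / strain = 21.0256 / 0.3080 = 68.2663 N/mm^2


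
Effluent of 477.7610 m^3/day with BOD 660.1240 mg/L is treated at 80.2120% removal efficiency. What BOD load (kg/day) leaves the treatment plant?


Load_in = volume * conc / 1000 = 477.7610 * 660.1240 / 1000 = 315.3815 kg/day
Removed = Load_in * eff / 100 = 315.3815 * 80.2120 / 100 = 252.9738 kg/day
Load_out = Load_in - Removed = 315.3815 - 252.9738 = 62.4077 kg/day


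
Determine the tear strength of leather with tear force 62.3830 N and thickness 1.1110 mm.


Formula: Tear strength = force / thickness
Substituting: Tear strength = 62.3830 / 1.1110
Result: 56.1503 N/mm


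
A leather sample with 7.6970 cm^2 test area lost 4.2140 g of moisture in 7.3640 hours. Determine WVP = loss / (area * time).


Formula: WVP = loss / (area * time)
Substituting: WVP = 4.2140 / (7.6970 * 7.3640)
Result: 0.0743463 g/(cm^2*hr)


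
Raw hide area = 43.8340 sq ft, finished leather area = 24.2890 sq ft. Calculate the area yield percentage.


Formula: Yield = finished / raw * 100
Substituting: Yield = 24.2890 / 43.8340 * 100
Result: 55.4113 %


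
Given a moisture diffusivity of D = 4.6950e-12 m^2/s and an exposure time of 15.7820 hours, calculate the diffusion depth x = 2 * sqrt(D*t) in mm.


t = 15.7820 hr * 3600 = 56815.2000 s
D * t = 4.6950e-12 * 56815.2000 = 2.6675e-07
x = 2 * sqrt(D*t) = 2 * sqrt(2.6675e-07) = 0.00103295 m = 1.0330 mm


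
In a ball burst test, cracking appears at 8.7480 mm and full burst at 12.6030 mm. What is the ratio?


Formula: Ratio = crack / burst
Substituting: Ratio = 8.7480 / 12.6030
Result: 0.6941


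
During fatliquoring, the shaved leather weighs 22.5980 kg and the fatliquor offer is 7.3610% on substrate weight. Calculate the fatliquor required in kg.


Formula: Fat = substrate * pct / 100
Substituting: Fat = 22.5980 * 7.3610 / 100
Result: 1.6634 kg


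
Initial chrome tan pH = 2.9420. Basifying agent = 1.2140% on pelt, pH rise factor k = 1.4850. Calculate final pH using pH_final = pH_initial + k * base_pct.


Formula: pH_final = pH_initial + k * base_pct
Substituting: pH_final = 2.9420 + 1.4850 * 1.2140
Result: 4.7448


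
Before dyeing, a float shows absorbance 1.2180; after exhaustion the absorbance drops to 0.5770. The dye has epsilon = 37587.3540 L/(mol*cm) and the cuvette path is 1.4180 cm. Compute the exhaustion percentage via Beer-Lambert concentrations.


c_initial = A_i / (epsilon * l) = 1.2180 / (37587.3540 * 1.4180) = 2.2852e-05 mol/L
c_final = A_f / (epsilon * l) = 0.5770 / (37587.3540 * 1.4180) = 1.0826e-05 mol/L
Exhaustion = (c_initial - c_final) / c_initial * 100 = (2.2852e-05 - 1.0826e-05) / 2.2852e-05 * 100 = 52.6273 %


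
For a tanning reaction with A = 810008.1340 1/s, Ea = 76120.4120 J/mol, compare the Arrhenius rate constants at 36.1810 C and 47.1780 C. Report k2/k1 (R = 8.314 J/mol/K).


T1 = 36.1810 + 273.15 = 309.3310 K; T2 = 47.1780 + 273.15 = 320.3280 K
k1 = A * exp(-Ea/(R*T1)) = 810008.1340 * exp(-76120.4120/(8.314*309.3310)) = 1.1326e-07 1/s
k2 = A * exp(-Ea/(R*T2)) = 810008.1340 * exp(-76120.4120/(8.314*320.3280)) = 3.1288e-07 1/s
k2/k1 = 3.1288e-07 / 1.1326e-07 = 2.7625


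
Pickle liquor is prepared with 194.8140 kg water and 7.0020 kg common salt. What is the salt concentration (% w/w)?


Formula: Conc = salt / (water + salt) * 100
Substituting: Conc = 7.0020 / (194.8140 + 7.0020) * 100
Result: 3.4695 %


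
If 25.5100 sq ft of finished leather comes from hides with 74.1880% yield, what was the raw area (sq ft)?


Formula: raw = finished * 100 / yield
Substituting: raw = 25.5100 * 100 / 74.1880
Result: 34.3856 sq ft


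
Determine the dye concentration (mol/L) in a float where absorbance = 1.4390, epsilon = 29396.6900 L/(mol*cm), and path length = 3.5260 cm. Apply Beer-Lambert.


Formula: c = A / (epsilon * l)
Substituting: c = 1.4390 / (29396.6900 * 3.5260)
Result: 1.3883e-05 mol/L


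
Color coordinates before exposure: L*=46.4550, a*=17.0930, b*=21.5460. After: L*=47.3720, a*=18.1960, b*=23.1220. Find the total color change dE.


dL = 0.9170, da = 1.1030, db = 1.5760
dE = sqrt(0.9170^2 + 1.1030^2 + 1.5760^2) = 2.1310


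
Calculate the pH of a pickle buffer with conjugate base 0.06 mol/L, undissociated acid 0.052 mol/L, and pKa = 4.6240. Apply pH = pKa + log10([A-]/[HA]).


ratio = [A-] / [HA] = 0.06 / 0.052 = 1.1538
log10(ratio) = 0.0621479
pH = pKa + log10(ratio) = 4.6240 + 0.0621479 = 4.6861


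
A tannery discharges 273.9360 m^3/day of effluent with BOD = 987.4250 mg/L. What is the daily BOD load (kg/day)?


Formula: BOD_load = volume * conc / 1000
Substituting: BOD_load = 273.9360 * 987.4250 / 1000
Result: 270.4913 kg/day


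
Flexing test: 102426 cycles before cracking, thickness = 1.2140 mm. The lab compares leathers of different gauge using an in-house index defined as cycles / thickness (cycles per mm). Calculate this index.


Formula: Index = cycles / thickness
Substituting: Index = 102426 / 1.2140
Result: 84370.6755 cycles/mm


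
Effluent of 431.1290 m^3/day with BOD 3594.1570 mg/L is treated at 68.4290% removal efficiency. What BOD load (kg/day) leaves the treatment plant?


Load_in = volume * conc / 1000 = 431.1290 * 3594.1570 / 1000 = 1549.5453 kg/day
Removed = Load_in * eff / 100 = 1549.5453 * 68.4290 / 100 = 1060.3384 kg/day
Load_out = Load_in - Removed = 1549.5453 - 1060.3384 = 489.2070 kg/day


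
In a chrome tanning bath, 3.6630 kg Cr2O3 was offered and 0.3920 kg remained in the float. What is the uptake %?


Formula: Uptake = (offered - residual) / offered * 100
Substituting: Uptake = (3.6630 - 0.3920) / 3.6630 * 100
Result: 89.2984 %


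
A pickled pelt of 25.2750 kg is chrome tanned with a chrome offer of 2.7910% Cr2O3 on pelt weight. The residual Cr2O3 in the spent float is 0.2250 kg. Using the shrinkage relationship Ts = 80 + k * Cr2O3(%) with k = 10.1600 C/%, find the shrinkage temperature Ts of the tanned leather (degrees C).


Offered = pelt * offer_pct / 100 = 25.2750 * 2.7910 / 100 = 0.7054 kg
Uptake = offered - residual = 0.7054 - 0.2250 = 0.4804 kg
Cr2O3% on pelt = uptake / pelt * 100 = 0.4804 / 25.2750 * 100 = 1.9008 %
Ts = 80 + k * Cr2O3% = 80 + 10.1600 * 1.9008 = 99.3120 C


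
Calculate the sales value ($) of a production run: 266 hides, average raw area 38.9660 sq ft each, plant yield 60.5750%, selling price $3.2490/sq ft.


Raw_total = N * avg_area = 266 * 38.9660 = 10364.9560 sq ft
Finished = Raw_total * yield / 100 = 10364.9560 * 60.5750 / 100 = 6278.5721 sq ft
Value = Finished * price = 6278.5721 * 3.2490 = 20399.0807 $


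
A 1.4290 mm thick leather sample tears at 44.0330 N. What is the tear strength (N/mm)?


Formula: Tear strength = force / thickness
Substituting: Tear strength = 44.0330 / 1.4290
Result: 30.8139 N/mm


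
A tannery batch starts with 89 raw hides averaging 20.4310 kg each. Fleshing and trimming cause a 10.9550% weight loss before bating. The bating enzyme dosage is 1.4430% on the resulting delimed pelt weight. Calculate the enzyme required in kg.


Total_raw = N * avg_wt = 89 * 20.4310 = 1818.3590 kg
Substrate = Total_raw * (1 - loss/100) = 1818.3590 * (1 - 10.9550/100) = 1619.1578 kg
Enzyme = Substrate * pct / 100 = 1619.1578 * 1.4430 / 100 = 23.3644 kg


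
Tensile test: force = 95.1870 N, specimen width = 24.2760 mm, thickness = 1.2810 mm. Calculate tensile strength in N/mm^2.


Formula: TS = force / (width * thickness)
Substituting: TS = 95.1870 / (24.2760 * 1.2810)
Result: 3.0609 N/mm^2


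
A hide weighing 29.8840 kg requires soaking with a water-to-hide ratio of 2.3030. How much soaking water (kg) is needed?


Formula: Water = hide_weight * ratio
Substituting: Water = 29.8840 * 2.3030
Result: 68.8229 kg


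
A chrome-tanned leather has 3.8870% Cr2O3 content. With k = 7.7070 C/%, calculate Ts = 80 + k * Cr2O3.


Formula: Ts = 80 + k * Cr2O3
Substituting: Ts = 80 + 7.7070 * 3.8870
Result: 109.9571 C


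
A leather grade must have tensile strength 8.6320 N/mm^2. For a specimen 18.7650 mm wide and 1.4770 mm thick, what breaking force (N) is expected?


Formula: F = TS * w * t
Substituting: F = 8.6320 * 18.7650 * 1.4770
Result: 239.2437 N


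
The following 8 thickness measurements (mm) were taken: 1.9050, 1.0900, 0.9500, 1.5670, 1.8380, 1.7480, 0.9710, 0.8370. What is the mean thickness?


Formula: Average = sum / n
Substituting: Average = 10.9060 / 8
Result: 1.3633 mm


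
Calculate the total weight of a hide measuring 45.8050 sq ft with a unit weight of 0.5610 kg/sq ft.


Formula: Weight = area * weight_per_sqft
Substituting: Weight = 45.8050 * 0.5610
Result: 25.6966 kg


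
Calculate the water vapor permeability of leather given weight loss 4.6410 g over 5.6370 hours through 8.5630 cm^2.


Formula: WVP = loss / (area * time)
Substituting: WVP = 4.6410 / (8.5630 * 5.6370)
Result: 0.0961474 g/(cm^2*hr)


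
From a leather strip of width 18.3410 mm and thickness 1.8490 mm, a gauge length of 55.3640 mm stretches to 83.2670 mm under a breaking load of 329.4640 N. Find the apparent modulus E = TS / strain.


TS = F / (w * t) = 329.4640 / (18.3410 * 1.8490) = 9.7151 N/mm^2
strain = (Lf - L0) / L0 = (83.2670 - 55.3640) / 55.3640 = 0.5040
E = TS / strain = 9.7151 / 0.5040 = 19.2763 N/mm^2


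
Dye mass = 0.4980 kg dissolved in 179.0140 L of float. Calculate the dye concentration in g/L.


Formula: Conc = dye_mass(kg) / volume(L) * 1000
Substituting: Conc = 0.4980 / 179.0140 * 1000
Result: 2.7819 g/L


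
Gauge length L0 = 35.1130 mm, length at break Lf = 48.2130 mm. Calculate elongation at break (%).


Formula: Elongation = (Lf - L0) / L0 * 100
Substituting: Elongation = (48.2130 - 35.1130) / 35.1130 * 100
Result: 37.3081 %


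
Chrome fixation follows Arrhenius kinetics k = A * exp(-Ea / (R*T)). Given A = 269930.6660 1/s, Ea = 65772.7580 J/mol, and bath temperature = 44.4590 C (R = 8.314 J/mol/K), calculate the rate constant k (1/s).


T_K = T_C + 273.15 = 44.4590 + 273.15 = 317.6090 K
exponent = -Ea / (R * T_K) = -65772.7580 / (8.314 * 317.6090) = -24.9083
k = A * exp(exponent) = 269930.6660 * exp(-24.9083) = 4.1090e-06 1/s


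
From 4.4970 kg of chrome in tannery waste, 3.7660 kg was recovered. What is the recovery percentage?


Formula: Recovery = recovered / input * 100
Substituting: Recovery = 3.7660 / 4.4970 * 100
Result: 83.7447 %


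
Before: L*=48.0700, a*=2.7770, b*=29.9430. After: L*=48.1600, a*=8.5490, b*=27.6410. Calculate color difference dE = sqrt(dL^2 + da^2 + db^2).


dL = 0.09, da = 5.7720, db = -2.3020
dE = sqrt(0.09^2 + 5.7720^2 + (-2.3020)^2) = 6.2148


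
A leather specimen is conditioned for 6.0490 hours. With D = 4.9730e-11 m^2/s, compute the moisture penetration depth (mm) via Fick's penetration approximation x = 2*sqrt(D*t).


t = 6.0490 hr * 3600 = 21776.4000 s
D * t = 4.9730e-11 * 21776.4000 = 1.0829e-06
x = 2 * sqrt(D*t) = 2 * sqrt(1.0829e-06) = 0.00208129 m = 2.0813 mm


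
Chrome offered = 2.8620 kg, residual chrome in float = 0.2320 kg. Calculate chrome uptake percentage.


Formula: Uptake = (offered - residual) / offered * 100
Substituting: Uptake = (2.8620 - 0.2320) / 2.8620 * 100
Result: 91.8938 %


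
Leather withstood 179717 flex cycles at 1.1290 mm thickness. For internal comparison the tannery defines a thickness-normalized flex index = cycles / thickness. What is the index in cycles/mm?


Formula: Index = cycles / thickness
Substituting: Index = 179717 / 1.1290
Result: 159182.4624 cycles/mm


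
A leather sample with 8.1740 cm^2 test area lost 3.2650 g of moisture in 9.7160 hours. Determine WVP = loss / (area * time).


Formula: WVP = loss / (area * time)
Substituting: WVP = 3.2650 / (8.1740 * 9.7160)
Result: 0.0411113 g/(cm^2*hr)


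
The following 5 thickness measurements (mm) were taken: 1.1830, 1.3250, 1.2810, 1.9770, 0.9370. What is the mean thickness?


Formula: Average = sum / n
Substituting: Average = 6.7030 / 5
Result: 1.3406 mm


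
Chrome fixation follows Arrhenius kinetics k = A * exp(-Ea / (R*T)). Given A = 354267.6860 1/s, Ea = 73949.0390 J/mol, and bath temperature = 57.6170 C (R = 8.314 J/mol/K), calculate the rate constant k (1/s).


T_K = T_C + 273.15 = 57.6170 + 273.15 = 330.7670 K
exponent = -Ea / (R * T_K) = -73949.0390 / (8.314 * 330.7670) = -26.8906
k = A * exp(exponent) = 354267.6860 * exp(-26.8906) = 7.4284e-07 1/s


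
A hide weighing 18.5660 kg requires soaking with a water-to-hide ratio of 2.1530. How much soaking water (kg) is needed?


Formula: Water = hide_weight * ratio
Substituting: Water = 18.5660 * 2.1530
Result: 39.9726 kg


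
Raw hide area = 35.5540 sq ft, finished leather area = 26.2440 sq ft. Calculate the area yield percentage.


Formula: Yield = finished / raw * 100
Substituting: Yield = 26.2440 / 35.5540 * 100
Result: 73.8145 %


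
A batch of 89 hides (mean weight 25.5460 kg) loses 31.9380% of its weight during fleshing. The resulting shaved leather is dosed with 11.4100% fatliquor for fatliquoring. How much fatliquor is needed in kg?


Total_raw = N * avg_wt = 89 * 25.5460 = 2273.5940 kg
Substrate = Total_raw * (1 - loss/100) = 2273.5940 * (1 - 31.9380/100) = 1547.4535 kg
Fat = Substrate * pct / 100 = 1547.4535 * 11.4100 / 100 = 176.5644 kg


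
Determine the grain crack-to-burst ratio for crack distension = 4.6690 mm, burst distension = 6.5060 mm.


Formula: Ratio = crack / burst
Substituting: Ratio = 4.6690 / 6.5060
Result: 0.7176


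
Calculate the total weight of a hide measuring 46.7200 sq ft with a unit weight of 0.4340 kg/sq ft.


Formula: Weight = area * weight_per_sqft
Substituting: Weight = 46.7200 * 0.4340
Result: 20.2765 kg


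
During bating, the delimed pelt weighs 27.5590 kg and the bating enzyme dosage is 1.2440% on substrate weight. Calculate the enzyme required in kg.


Formula: Enzyme = substrate * pct / 100
Substituting: Enzyme = 27.5590 * 1.2440 / 100
Result: 0.3428 kg


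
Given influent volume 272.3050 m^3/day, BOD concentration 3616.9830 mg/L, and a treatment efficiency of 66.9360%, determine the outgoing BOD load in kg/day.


Load_in = volume * conc / 1000 = 272.3050 * 3616.9830 / 1000 = 984.9226 kg/day
Removed = Load_in * eff / 100 = 984.9226 * 66.9360 / 100 = 659.2678 kg/day
Load_out = Load_in - Removed = 984.9226 - 659.2678 = 325.6548 kg/day


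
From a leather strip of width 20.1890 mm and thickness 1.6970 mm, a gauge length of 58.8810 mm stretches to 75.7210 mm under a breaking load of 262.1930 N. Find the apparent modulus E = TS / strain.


TS = F / (w * t) = 262.1930 / (20.1890 * 1.6970) = 7.6529 N/mm^2
strain = (Lf - L0) / L0 = (75.7210 - 58.8810) / 58.8810 = 0.2860
E = TS / strain = 7.6529 / 0.2860 = 26.7582 N/mm^2


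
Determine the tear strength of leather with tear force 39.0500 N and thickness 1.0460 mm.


Formula: Tear strength = force / thickness
Substituting: Tear strength = 39.0500 / 1.0460
Result: 37.3327 N/mm


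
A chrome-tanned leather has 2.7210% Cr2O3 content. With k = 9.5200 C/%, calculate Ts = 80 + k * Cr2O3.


Formula: Ts = 80 + k * Cr2O3
Substituting: Ts = 80 + 9.5200 * 2.7210
Result: 105.9039 C


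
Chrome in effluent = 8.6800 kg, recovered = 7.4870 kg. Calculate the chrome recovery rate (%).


Formula: Recovery = recovered / input * 100
Substituting: Recovery = 7.4870 / 8.6800 * 100
Result: 86.2558 %


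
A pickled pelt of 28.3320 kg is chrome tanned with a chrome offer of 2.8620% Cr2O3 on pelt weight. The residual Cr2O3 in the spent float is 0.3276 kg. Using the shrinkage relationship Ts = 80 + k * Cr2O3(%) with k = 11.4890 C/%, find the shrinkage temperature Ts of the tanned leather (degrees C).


Offered = pelt * offer_pct / 100 = 28.3320 * 2.8620 / 100 = 0.8109 kg
Uptake = offered - residual = 0.8109 - 0.3276 = 0.4833 kg
Cr2O3% on pelt = uptake / pelt * 100 = 0.4833 / 28.3320 * 100 = 1.7057 %
Ts = 80 + k * Cr2O3% = 80 + 11.4890 * 1.7057 = 99.5969 C


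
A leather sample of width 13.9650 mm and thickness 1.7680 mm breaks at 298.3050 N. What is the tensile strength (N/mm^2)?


Formula: TS = force / (width * thickness)
Substituting: TS = 298.3050 / (13.9650 * 1.7680)
Result: 12.0820 N/mm^2


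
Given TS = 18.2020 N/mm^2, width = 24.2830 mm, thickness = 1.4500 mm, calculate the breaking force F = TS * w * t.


Formula: F = TS * w * t
Substituting: F = 18.2020 * 24.2830 * 1.4500
Result: 640.8988 N


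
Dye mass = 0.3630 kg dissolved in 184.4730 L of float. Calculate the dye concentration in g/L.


Formula: Conc = dye_mass(kg) / volume(L) * 1000
Substituting: Conc = 0.3630 / 184.4730 * 1000
Result: 1.9678 g/L


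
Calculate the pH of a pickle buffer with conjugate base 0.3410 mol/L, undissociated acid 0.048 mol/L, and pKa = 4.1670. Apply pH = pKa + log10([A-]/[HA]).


ratio = [A-] / [HA] = 0.3410 / 0.048 = 7.1042
log10(ratio) = 0.8515
pH = pKa + log10(ratio) = 4.1670 + 0.8515 = 5.0185


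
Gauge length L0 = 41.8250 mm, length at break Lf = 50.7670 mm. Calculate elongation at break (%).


Formula: Elongation = (Lf - L0) / L0 * 100
Substituting: Elongation = (50.7670 - 41.8250) / 41.8250 * 100
Result: 21.3796 %


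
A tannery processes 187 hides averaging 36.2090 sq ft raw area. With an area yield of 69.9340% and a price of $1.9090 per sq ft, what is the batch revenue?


Raw_total = N * avg_area = 187 * 36.2090 = 6771.0830 sq ft
Finished = Raw_total * yield / 100 = 6771.0830 * 69.9340 / 100 = 4735.2892 sq ft
Value = Finished * price = 4735.2892 * 1.9090 = 9039.6671 $


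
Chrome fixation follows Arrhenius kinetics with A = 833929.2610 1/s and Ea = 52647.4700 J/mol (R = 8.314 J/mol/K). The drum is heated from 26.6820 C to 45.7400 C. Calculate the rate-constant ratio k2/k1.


T1 = 26.6820 + 273.15 = 299.8320 K; T2 = 45.7400 + 273.15 = 318.8900 K
k1 = A * exp(-Ea/(R*T1)) = 833929.2610 * exp(-52647.4700/(8.314*299.8320)) = 5.6095e-04 1/s
k2 = A * exp(-Ea/(R*T2)) = 833929.2610 * exp(-52647.4700/(8.314*318.8900)) = 0.00198192 1/s
k2/k1 = 0.00198192 / 5.6095e-04 = 3.5332
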